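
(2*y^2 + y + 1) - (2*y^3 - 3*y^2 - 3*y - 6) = -2*y^3 + 5*y^2 + 4*y + 7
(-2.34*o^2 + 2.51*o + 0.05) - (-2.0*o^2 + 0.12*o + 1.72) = -0.34*o^2 + 2.39*o - 1.67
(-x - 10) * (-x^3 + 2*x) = x^4 + 10*x^3 - 2*x^2 - 20*x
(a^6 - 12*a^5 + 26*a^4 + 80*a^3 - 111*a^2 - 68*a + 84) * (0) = 0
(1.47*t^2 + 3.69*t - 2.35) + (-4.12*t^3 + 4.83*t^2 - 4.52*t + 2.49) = -4.12*t^3 + 6.3*t^2 - 0.83*t + 0.14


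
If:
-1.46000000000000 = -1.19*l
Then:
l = 1.23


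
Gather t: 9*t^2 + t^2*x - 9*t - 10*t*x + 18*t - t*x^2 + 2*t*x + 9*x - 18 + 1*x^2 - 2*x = t^2*(x + 9) + t*(-x^2 - 8*x + 9) + x^2 + 7*x - 18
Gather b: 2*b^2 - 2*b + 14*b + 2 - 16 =2*b^2 + 12*b - 14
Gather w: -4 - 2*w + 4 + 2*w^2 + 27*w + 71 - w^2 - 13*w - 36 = w^2 + 12*w + 35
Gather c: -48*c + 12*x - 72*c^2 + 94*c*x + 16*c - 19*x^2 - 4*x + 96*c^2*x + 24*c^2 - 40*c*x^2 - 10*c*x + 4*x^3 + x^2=c^2*(96*x - 48) + c*(-40*x^2 + 84*x - 32) + 4*x^3 - 18*x^2 + 8*x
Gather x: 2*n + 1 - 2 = 2*n - 1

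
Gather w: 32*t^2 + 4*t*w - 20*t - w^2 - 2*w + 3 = 32*t^2 - 20*t - w^2 + w*(4*t - 2) + 3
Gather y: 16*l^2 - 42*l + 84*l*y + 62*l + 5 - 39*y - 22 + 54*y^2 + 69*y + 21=16*l^2 + 20*l + 54*y^2 + y*(84*l + 30) + 4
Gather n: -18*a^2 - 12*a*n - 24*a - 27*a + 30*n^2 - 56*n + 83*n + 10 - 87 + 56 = -18*a^2 - 51*a + 30*n^2 + n*(27 - 12*a) - 21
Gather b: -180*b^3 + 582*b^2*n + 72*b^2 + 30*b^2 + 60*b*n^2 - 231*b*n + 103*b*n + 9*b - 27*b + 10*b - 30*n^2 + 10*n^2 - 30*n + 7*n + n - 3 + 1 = -180*b^3 + b^2*(582*n + 102) + b*(60*n^2 - 128*n - 8) - 20*n^2 - 22*n - 2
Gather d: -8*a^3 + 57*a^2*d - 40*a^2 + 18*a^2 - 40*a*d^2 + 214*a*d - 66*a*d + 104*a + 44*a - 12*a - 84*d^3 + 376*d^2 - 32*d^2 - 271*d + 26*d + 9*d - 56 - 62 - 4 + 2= -8*a^3 - 22*a^2 + 136*a - 84*d^3 + d^2*(344 - 40*a) + d*(57*a^2 + 148*a - 236) - 120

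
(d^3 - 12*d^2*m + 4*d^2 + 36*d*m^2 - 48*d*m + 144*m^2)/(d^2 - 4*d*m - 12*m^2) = (d^2 - 6*d*m + 4*d - 24*m)/(d + 2*m)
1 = 1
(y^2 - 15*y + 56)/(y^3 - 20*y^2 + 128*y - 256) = (y - 7)/(y^2 - 12*y + 32)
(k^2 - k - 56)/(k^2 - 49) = (k - 8)/(k - 7)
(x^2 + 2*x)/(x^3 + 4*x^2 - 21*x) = (x + 2)/(x^2 + 4*x - 21)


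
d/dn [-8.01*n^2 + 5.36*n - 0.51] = 5.36 - 16.02*n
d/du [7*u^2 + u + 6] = 14*u + 1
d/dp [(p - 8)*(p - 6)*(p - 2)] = 3*p^2 - 32*p + 76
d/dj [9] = 0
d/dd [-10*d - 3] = -10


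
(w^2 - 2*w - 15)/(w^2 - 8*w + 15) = (w + 3)/(w - 3)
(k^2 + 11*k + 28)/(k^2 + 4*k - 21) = (k + 4)/(k - 3)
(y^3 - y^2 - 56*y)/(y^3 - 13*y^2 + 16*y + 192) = y*(y + 7)/(y^2 - 5*y - 24)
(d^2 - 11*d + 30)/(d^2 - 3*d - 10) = (d - 6)/(d + 2)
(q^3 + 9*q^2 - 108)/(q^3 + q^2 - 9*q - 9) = (q^2 + 12*q + 36)/(q^2 + 4*q + 3)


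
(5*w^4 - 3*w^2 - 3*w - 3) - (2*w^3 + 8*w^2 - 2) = 5*w^4 - 2*w^3 - 11*w^2 - 3*w - 1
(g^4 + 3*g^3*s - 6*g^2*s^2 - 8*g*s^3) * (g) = g^5 + 3*g^4*s - 6*g^3*s^2 - 8*g^2*s^3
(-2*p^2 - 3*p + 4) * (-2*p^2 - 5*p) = 4*p^4 + 16*p^3 + 7*p^2 - 20*p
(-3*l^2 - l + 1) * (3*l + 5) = -9*l^3 - 18*l^2 - 2*l + 5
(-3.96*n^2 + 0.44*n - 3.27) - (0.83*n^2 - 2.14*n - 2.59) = -4.79*n^2 + 2.58*n - 0.68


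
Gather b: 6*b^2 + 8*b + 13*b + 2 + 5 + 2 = 6*b^2 + 21*b + 9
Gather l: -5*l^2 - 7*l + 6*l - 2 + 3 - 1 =-5*l^2 - l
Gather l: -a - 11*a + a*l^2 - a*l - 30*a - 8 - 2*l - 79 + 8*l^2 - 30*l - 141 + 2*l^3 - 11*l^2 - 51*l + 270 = -42*a + 2*l^3 + l^2*(a - 3) + l*(-a - 83) + 42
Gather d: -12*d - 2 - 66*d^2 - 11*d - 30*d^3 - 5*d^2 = -30*d^3 - 71*d^2 - 23*d - 2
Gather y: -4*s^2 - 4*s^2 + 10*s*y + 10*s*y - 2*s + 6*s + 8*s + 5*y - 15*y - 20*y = -8*s^2 + 12*s + y*(20*s - 30)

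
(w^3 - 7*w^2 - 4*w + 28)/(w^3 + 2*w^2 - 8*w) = (w^2 - 5*w - 14)/(w*(w + 4))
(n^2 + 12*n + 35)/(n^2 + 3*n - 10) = (n + 7)/(n - 2)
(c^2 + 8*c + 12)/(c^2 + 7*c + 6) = (c + 2)/(c + 1)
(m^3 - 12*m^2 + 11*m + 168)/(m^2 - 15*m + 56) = m + 3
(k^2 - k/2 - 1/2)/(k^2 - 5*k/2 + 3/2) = (2*k + 1)/(2*k - 3)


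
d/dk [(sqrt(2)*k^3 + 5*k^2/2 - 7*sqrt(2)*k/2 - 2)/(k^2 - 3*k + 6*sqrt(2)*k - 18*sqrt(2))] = (-(2*k - 3 + 6*sqrt(2))*(2*sqrt(2)*k^3 + 5*k^2 - 7*sqrt(2)*k - 4) + (6*sqrt(2)*k^2 + 10*k - 7*sqrt(2))*(k^2 - 3*k + 6*sqrt(2)*k - 18*sqrt(2)))/(2*(k^2 - 3*k + 6*sqrt(2)*k - 18*sqrt(2))^2)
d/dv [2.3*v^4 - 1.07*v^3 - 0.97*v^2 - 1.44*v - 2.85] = 9.2*v^3 - 3.21*v^2 - 1.94*v - 1.44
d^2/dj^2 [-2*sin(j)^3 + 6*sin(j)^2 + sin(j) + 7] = sin(j)/2 - 9*sin(3*j)/2 + 12*cos(2*j)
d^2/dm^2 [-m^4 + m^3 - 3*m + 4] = 6*m*(1 - 2*m)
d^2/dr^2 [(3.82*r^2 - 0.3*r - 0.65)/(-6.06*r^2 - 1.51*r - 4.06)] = (91.9447440000001*r^3 + 707.136552*r^2 - 8.59913999999998*r - 158.633614)/(222.545016*r^6 + 166.357908*r^5 + 488.745666*r^4 + 226.351567*r^3 + 327.443466*r^2 + 74.670708*r + 66.923416)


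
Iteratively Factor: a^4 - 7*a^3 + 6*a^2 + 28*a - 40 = (a + 2)*(a^3 - 9*a^2 + 24*a - 20) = (a - 2)*(a + 2)*(a^2 - 7*a + 10) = (a - 5)*(a - 2)*(a + 2)*(a - 2)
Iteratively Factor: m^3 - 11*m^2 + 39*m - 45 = (m - 3)*(m^2 - 8*m + 15) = (m - 5)*(m - 3)*(m - 3)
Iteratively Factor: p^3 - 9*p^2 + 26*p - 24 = (p - 4)*(p^2 - 5*p + 6) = (p - 4)*(p - 3)*(p - 2)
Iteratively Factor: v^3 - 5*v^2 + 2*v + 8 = (v - 4)*(v^2 - v - 2) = (v - 4)*(v + 1)*(v - 2)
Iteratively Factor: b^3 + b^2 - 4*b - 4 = (b - 2)*(b^2 + 3*b + 2) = (b - 2)*(b + 2)*(b + 1)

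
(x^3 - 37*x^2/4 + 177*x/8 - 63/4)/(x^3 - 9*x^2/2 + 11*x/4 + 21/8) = (4*x^2 - 31*x + 42)/(4*x^2 - 12*x - 7)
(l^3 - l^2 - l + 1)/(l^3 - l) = (l - 1)/l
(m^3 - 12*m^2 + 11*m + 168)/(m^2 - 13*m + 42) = (m^2 - 5*m - 24)/(m - 6)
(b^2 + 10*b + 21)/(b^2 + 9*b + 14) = (b + 3)/(b + 2)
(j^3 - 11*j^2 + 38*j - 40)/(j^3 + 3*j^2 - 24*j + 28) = (j^2 - 9*j + 20)/(j^2 + 5*j - 14)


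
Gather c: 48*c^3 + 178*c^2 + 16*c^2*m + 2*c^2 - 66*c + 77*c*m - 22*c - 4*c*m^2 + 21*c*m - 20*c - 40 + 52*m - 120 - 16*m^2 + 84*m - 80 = 48*c^3 + c^2*(16*m + 180) + c*(-4*m^2 + 98*m - 108) - 16*m^2 + 136*m - 240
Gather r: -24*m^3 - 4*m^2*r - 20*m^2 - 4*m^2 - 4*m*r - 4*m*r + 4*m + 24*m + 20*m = -24*m^3 - 24*m^2 + 48*m + r*(-4*m^2 - 8*m)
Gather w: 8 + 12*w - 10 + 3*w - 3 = 15*w - 5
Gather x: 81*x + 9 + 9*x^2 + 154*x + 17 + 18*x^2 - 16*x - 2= 27*x^2 + 219*x + 24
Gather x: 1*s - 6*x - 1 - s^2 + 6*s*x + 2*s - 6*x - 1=-s^2 + 3*s + x*(6*s - 12) - 2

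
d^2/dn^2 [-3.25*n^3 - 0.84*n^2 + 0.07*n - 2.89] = -19.5*n - 1.68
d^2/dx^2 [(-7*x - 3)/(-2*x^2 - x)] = 2*(28*x^3 + 36*x^2 + 18*x + 3)/(x^3*(8*x^3 + 12*x^2 + 6*x + 1))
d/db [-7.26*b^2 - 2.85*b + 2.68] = -14.52*b - 2.85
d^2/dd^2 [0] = 0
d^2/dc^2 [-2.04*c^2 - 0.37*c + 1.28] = -4.08000000000000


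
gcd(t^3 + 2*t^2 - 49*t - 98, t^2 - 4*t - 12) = t + 2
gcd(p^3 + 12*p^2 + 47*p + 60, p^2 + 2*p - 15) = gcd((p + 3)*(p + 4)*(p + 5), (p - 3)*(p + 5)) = p + 5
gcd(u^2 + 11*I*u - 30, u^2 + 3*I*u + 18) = u + 6*I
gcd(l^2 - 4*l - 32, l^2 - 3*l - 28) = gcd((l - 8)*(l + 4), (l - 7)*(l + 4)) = l + 4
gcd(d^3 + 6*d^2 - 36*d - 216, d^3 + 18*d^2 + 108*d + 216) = d^2 + 12*d + 36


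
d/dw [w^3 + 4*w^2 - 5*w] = 3*w^2 + 8*w - 5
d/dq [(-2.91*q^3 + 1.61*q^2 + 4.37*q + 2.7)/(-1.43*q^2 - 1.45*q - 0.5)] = (4.1613*q^4 + 8.439*q^3 + 8.2796*q^2 + 6.112*q + 1.73)/(2.0449*q^4 + 4.147*q^3 + 3.5325*q^2 + 1.45*q + 0.25)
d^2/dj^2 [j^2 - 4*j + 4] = 2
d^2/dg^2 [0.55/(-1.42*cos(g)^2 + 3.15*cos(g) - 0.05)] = (4.43608*(1 - cos(g)^2)^2 - 7.38045*cos(g)^3 + 7.519215*cos(g)^2 + 14.847525*cos(g) - 15.27273)/(1.42*cos(g)^2 - 3.15*cos(g) + 0.05)^3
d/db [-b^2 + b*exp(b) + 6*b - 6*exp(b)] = b*exp(b) - 2*b - 5*exp(b) + 6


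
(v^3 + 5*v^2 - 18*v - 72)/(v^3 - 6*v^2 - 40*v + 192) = (v + 3)/(v - 8)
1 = 1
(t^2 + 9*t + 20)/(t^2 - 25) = (t + 4)/(t - 5)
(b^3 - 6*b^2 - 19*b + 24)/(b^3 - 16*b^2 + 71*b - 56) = (b + 3)/(b - 7)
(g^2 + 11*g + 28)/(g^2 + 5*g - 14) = (g + 4)/(g - 2)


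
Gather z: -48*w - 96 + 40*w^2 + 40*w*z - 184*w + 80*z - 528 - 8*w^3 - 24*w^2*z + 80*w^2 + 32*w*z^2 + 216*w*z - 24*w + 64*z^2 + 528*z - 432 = -8*w^3 + 120*w^2 - 256*w + z^2*(32*w + 64) + z*(-24*w^2 + 256*w + 608) - 1056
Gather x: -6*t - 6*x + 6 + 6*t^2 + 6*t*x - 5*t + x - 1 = 6*t^2 - 11*t + x*(6*t - 5) + 5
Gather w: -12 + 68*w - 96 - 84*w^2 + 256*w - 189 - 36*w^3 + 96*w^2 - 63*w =-36*w^3 + 12*w^2 + 261*w - 297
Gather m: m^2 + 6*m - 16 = m^2 + 6*m - 16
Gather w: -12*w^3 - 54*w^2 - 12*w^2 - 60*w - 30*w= -12*w^3 - 66*w^2 - 90*w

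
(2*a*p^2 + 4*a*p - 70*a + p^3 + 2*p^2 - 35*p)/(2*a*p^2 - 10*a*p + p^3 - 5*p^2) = (p + 7)/p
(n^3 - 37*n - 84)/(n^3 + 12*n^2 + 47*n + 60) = (n - 7)/(n + 5)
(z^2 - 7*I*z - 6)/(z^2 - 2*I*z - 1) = (z - 6*I)/(z - I)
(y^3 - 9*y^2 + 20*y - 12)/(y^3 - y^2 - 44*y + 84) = (y - 1)/(y + 7)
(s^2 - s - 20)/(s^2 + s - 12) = (s - 5)/(s - 3)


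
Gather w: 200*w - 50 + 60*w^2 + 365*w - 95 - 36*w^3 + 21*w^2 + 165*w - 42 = -36*w^3 + 81*w^2 + 730*w - 187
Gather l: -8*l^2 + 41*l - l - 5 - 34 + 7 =-8*l^2 + 40*l - 32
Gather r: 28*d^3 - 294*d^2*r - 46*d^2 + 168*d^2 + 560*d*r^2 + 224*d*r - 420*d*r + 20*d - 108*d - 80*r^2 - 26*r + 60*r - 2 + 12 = 28*d^3 + 122*d^2 - 88*d + r^2*(560*d - 80) + r*(-294*d^2 - 196*d + 34) + 10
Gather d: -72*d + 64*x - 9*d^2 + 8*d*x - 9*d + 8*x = -9*d^2 + d*(8*x - 81) + 72*x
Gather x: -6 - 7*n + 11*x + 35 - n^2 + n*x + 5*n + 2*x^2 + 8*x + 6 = -n^2 - 2*n + 2*x^2 + x*(n + 19) + 35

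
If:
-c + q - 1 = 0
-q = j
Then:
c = q - 1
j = -q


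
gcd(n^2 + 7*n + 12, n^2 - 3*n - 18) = n + 3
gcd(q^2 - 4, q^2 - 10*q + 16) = q - 2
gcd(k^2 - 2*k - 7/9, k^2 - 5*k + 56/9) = k - 7/3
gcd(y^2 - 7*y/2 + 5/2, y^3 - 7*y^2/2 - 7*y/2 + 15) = y - 5/2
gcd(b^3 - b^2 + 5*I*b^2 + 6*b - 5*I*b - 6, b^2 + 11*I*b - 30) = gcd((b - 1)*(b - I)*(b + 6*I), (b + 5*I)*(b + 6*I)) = b + 6*I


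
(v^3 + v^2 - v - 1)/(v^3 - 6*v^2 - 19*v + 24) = (v^2 + 2*v + 1)/(v^2 - 5*v - 24)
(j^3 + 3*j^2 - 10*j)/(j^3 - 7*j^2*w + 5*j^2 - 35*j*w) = (2 - j)/(-j + 7*w)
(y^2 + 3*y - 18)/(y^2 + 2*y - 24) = (y - 3)/(y - 4)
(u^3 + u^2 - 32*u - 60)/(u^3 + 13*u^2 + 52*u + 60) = (u - 6)/(u + 6)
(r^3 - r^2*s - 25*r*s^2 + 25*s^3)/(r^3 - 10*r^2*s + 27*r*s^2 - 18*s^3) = (r^2 - 25*s^2)/(r^2 - 9*r*s + 18*s^2)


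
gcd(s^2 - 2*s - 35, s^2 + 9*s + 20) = s + 5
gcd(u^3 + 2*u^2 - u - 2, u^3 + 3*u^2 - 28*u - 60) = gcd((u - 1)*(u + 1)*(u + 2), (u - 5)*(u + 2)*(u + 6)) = u + 2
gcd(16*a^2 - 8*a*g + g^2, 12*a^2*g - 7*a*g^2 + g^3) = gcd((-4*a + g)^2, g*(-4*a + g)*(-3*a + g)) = 4*a - g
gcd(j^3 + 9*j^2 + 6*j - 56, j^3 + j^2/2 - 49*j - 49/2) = j + 7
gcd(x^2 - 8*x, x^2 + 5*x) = x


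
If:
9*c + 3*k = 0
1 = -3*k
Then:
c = 1/9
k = -1/3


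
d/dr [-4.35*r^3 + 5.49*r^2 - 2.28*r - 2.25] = -13.05*r^2 + 10.98*r - 2.28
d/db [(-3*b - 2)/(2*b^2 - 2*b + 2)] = (-3*b^2 + 3*b + (2*b - 1)*(3*b + 2) - 3)/(2*(b^2 - b + 1)^2)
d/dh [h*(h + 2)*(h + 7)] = 3*h^2 + 18*h + 14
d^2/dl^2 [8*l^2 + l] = 16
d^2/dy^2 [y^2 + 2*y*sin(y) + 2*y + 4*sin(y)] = -2*y*sin(y) + 4*sqrt(2)*cos(y + pi/4) + 2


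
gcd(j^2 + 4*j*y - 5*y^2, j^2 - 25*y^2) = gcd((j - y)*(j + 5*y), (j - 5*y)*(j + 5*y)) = j + 5*y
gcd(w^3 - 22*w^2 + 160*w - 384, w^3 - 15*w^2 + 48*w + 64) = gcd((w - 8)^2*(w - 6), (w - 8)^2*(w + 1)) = w^2 - 16*w + 64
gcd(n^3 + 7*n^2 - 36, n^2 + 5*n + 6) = n + 3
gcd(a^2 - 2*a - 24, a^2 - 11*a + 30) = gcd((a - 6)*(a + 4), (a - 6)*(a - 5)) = a - 6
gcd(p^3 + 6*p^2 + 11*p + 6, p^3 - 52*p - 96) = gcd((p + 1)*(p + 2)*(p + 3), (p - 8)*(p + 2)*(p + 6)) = p + 2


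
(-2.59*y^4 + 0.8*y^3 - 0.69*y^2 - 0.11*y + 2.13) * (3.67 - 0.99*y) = 2.5641*y^5 - 10.2973*y^4 + 3.6191*y^3 - 2.4234*y^2 - 2.5124*y + 7.8171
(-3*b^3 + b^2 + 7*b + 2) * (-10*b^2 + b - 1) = 30*b^5 - 13*b^4 - 66*b^3 - 14*b^2 - 5*b - 2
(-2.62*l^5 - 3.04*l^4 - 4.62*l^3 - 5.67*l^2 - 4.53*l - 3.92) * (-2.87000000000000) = 7.5194*l^5 + 8.7248*l^4 + 13.2594*l^3 + 16.2729*l^2 + 13.0011*l + 11.2504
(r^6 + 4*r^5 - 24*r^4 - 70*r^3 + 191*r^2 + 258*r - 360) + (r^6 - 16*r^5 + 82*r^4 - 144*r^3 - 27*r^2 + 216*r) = 2*r^6 - 12*r^5 + 58*r^4 - 214*r^3 + 164*r^2 + 474*r - 360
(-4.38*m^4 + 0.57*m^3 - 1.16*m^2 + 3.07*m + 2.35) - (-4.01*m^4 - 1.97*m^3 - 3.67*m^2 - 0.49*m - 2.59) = -0.37*m^4 + 2.54*m^3 + 2.51*m^2 + 3.56*m + 4.94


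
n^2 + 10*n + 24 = (n + 4)*(n + 6)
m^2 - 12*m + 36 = (m - 6)^2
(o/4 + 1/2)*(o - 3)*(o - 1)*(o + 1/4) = o^4/4 - 7*o^3/16 - 11*o^2/8 + 19*o/16 + 3/8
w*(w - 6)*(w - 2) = w^3 - 8*w^2 + 12*w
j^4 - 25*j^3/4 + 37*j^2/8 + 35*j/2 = j*(j - 4)*(j - 7/2)*(j + 5/4)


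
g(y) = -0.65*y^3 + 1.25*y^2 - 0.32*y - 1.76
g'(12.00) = -251.12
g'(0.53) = 0.46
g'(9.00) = -135.77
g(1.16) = -1.46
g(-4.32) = 75.35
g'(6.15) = -58.70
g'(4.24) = -24.78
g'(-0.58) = -2.43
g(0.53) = -1.68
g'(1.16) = -0.04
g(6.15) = -107.65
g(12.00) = -948.80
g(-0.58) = -1.03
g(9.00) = -377.24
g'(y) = -1.95*y^2 + 2.5*y - 0.32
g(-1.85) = 7.23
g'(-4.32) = -47.51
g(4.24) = -30.19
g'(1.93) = -2.76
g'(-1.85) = -11.62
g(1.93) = -2.39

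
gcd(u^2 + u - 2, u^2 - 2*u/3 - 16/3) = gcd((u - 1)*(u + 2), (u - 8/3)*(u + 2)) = u + 2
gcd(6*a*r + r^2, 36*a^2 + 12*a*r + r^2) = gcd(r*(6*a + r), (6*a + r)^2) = 6*a + r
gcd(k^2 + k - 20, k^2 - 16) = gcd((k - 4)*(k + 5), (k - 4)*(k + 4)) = k - 4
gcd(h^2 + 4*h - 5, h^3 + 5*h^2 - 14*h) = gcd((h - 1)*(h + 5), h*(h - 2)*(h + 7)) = 1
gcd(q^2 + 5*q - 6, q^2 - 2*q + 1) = q - 1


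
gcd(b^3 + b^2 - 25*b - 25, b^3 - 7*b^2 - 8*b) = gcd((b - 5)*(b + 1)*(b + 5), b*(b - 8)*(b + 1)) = b + 1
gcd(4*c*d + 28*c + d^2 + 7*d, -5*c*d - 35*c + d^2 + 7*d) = d + 7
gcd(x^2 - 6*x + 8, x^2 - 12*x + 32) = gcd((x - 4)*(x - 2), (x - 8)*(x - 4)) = x - 4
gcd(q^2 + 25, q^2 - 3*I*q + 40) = q + 5*I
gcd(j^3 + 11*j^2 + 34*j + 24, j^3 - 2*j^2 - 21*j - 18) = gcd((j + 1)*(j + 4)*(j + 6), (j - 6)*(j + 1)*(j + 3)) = j + 1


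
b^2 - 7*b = b*(b - 7)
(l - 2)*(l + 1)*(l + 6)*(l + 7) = l^4 + 12*l^3 + 27*l^2 - 68*l - 84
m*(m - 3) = m^2 - 3*m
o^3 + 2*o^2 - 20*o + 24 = (o - 2)^2*(o + 6)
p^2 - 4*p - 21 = (p - 7)*(p + 3)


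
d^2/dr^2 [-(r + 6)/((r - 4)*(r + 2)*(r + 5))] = 6*(-r^5 - 15*r^4 - 57*r^3 - 26*r^2 - 36*r - 648)/(r^9 + 9*r^8 - 27*r^7 - 417*r^6 - 234*r^5 + 6156*r^4 + 11928*r^3 - 24480*r^2 - 86400*r - 64000)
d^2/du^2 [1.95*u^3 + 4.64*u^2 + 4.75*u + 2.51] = 11.7*u + 9.28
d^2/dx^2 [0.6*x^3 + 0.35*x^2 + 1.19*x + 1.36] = 3.6*x + 0.7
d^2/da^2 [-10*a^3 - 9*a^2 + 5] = -60*a - 18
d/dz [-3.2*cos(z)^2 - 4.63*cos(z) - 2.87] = (6.4*cos(z) + 4.63)*sin(z)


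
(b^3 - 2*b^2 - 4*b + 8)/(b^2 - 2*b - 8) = (b^2 - 4*b + 4)/(b - 4)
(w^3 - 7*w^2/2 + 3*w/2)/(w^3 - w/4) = 2*(w - 3)/(2*w + 1)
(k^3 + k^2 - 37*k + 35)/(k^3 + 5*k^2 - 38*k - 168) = (k^2 - 6*k + 5)/(k^2 - 2*k - 24)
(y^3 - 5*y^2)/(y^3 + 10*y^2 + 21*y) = y*(y - 5)/(y^2 + 10*y + 21)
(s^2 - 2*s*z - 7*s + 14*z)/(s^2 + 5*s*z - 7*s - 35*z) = (s - 2*z)/(s + 5*z)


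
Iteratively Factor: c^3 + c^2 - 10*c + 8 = (c - 2)*(c^2 + 3*c - 4) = (c - 2)*(c - 1)*(c + 4)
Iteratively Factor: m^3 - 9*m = (m + 3)*(m^2 - 3*m) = (m - 3)*(m + 3)*(m)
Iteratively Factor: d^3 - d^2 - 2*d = (d - 2)*(d^2 + d) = (d - 2)*(d + 1)*(d)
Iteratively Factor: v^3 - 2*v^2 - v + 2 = (v - 1)*(v^2 - v - 2) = (v - 1)*(v + 1)*(v - 2)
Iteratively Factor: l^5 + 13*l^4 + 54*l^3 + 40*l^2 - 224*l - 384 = (l + 4)*(l^4 + 9*l^3 + 18*l^2 - 32*l - 96) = (l + 4)^2*(l^3 + 5*l^2 - 2*l - 24) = (l - 2)*(l + 4)^2*(l^2 + 7*l + 12) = (l - 2)*(l + 3)*(l + 4)^2*(l + 4)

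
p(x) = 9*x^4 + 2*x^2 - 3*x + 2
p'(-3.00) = -987.00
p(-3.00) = 758.00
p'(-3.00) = -987.00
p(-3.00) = 758.00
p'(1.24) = 70.60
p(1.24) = 22.63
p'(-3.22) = -1217.78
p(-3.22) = 999.93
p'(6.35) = 9240.12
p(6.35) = 14696.73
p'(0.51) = 3.82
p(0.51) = 1.60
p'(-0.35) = -5.94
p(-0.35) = 3.43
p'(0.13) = -2.40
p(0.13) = 1.65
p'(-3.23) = -1229.06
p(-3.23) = 1012.16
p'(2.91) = 895.76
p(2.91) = 655.58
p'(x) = 36*x^3 + 4*x - 3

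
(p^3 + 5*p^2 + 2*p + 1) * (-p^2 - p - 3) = -p^5 - 6*p^4 - 10*p^3 - 18*p^2 - 7*p - 3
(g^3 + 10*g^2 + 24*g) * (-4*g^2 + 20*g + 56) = -4*g^5 - 20*g^4 + 160*g^3 + 1040*g^2 + 1344*g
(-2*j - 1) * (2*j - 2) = -4*j^2 + 2*j + 2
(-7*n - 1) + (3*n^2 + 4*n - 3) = 3*n^2 - 3*n - 4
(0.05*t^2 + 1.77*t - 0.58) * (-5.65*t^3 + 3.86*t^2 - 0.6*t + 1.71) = -0.2825*t^5 - 9.8075*t^4 + 10.0792*t^3 - 3.2153*t^2 + 3.3747*t - 0.9918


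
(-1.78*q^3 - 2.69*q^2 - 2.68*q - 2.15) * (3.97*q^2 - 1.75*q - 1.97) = -7.0666*q^5 - 7.5643*q^4 - 2.4255*q^3 + 1.4538*q^2 + 9.0421*q + 4.2355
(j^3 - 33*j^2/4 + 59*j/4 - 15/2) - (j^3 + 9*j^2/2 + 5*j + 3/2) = -51*j^2/4 + 39*j/4 - 9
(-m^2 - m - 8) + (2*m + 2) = -m^2 + m - 6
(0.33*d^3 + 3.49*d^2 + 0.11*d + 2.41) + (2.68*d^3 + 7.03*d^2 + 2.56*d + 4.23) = 3.01*d^3 + 10.52*d^2 + 2.67*d + 6.64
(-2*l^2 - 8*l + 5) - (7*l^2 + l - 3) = -9*l^2 - 9*l + 8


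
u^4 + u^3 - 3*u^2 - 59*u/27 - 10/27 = (u - 5/3)*(u + 1/3)^2*(u + 2)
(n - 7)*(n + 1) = n^2 - 6*n - 7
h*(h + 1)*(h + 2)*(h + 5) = h^4 + 8*h^3 + 17*h^2 + 10*h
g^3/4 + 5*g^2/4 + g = g*(g/4 + 1)*(g + 1)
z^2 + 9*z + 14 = (z + 2)*(z + 7)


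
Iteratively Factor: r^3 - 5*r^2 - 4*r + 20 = (r - 5)*(r^2 - 4) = (r - 5)*(r - 2)*(r + 2)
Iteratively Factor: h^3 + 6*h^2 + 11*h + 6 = (h + 1)*(h^2 + 5*h + 6) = (h + 1)*(h + 3)*(h + 2)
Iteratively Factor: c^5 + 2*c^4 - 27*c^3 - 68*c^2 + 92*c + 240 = (c - 2)*(c^4 + 4*c^3 - 19*c^2 - 106*c - 120) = (c - 2)*(c + 2)*(c^3 + 2*c^2 - 23*c - 60) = (c - 2)*(c + 2)*(c + 4)*(c^2 - 2*c - 15) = (c - 2)*(c + 2)*(c + 3)*(c + 4)*(c - 5)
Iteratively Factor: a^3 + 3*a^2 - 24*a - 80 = (a - 5)*(a^2 + 8*a + 16) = (a - 5)*(a + 4)*(a + 4)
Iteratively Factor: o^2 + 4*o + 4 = (o + 2)*(o + 2)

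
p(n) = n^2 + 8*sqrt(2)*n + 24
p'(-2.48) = 6.35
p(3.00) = 66.94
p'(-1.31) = 8.69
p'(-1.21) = 8.89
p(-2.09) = 4.72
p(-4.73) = -7.14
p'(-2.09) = 7.13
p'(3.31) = 17.93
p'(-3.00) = 5.31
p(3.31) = 72.40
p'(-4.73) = 1.85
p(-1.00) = 13.69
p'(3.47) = 18.25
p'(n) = 2*n + 8*sqrt(2)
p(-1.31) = 10.90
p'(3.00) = 17.31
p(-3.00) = -0.94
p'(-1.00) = 9.31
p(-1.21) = 11.77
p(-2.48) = 2.09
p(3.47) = 75.30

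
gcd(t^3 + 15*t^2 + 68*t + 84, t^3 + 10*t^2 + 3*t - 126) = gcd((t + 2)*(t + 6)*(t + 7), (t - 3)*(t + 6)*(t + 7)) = t^2 + 13*t + 42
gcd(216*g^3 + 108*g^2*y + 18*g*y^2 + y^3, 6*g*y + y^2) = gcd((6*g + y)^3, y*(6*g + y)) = 6*g + y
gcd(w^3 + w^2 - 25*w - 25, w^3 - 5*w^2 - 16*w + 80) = w - 5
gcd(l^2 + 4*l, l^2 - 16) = l + 4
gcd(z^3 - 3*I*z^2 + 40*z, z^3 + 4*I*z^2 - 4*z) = z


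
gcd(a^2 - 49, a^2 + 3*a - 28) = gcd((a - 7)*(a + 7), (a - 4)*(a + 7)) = a + 7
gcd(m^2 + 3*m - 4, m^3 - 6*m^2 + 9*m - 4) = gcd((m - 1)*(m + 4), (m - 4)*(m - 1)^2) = m - 1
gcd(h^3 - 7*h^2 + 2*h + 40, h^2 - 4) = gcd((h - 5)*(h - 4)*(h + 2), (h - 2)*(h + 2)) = h + 2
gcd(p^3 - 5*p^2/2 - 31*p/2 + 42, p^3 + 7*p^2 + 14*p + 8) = p + 4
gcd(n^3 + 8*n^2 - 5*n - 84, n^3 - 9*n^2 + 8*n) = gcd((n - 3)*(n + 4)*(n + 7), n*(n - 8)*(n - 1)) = 1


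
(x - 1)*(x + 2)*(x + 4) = x^3 + 5*x^2 + 2*x - 8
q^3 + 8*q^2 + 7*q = q*(q + 1)*(q + 7)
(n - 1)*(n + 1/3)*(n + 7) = n^3 + 19*n^2/3 - 5*n - 7/3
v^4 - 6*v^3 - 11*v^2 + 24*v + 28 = (v - 7)*(v - 2)*(v + 1)*(v + 2)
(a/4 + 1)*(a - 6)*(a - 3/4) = a^3/4 - 11*a^2/16 - 45*a/8 + 9/2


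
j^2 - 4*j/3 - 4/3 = (j - 2)*(j + 2/3)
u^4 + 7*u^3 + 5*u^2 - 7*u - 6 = (u - 1)*(u + 1)^2*(u + 6)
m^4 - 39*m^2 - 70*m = m*(m - 7)*(m + 2)*(m + 5)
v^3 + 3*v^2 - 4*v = v*(v - 1)*(v + 4)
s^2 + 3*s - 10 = (s - 2)*(s + 5)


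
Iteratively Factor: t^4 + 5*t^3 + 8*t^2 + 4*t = (t + 2)*(t^3 + 3*t^2 + 2*t) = t*(t + 2)*(t^2 + 3*t + 2) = t*(t + 1)*(t + 2)*(t + 2)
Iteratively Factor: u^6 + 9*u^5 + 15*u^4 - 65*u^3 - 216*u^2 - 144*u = (u)*(u^5 + 9*u^4 + 15*u^3 - 65*u^2 - 216*u - 144) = u*(u + 3)*(u^4 + 6*u^3 - 3*u^2 - 56*u - 48) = u*(u + 3)*(u + 4)*(u^3 + 2*u^2 - 11*u - 12) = u*(u + 1)*(u + 3)*(u + 4)*(u^2 + u - 12) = u*(u - 3)*(u + 1)*(u + 3)*(u + 4)*(u + 4)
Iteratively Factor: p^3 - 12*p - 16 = (p + 2)*(p^2 - 2*p - 8) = (p - 4)*(p + 2)*(p + 2)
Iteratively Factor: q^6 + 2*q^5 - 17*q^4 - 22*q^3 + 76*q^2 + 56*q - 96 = (q - 2)*(q^5 + 4*q^4 - 9*q^3 - 40*q^2 - 4*q + 48) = (q - 2)*(q + 2)*(q^4 + 2*q^3 - 13*q^2 - 14*q + 24) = (q - 2)*(q + 2)*(q + 4)*(q^3 - 2*q^2 - 5*q + 6) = (q - 2)*(q + 2)^2*(q + 4)*(q^2 - 4*q + 3) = (q - 2)*(q - 1)*(q + 2)^2*(q + 4)*(q - 3)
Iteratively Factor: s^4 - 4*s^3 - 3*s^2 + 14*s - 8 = (s - 4)*(s^3 - 3*s + 2) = (s - 4)*(s + 2)*(s^2 - 2*s + 1) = (s - 4)*(s - 1)*(s + 2)*(s - 1)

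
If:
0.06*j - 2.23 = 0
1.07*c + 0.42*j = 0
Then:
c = -14.59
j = 37.17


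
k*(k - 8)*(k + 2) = k^3 - 6*k^2 - 16*k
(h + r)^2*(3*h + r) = 3*h^3 + 7*h^2*r + 5*h*r^2 + r^3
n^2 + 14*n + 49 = (n + 7)^2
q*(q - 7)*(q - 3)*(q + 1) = q^4 - 9*q^3 + 11*q^2 + 21*q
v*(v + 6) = v^2 + 6*v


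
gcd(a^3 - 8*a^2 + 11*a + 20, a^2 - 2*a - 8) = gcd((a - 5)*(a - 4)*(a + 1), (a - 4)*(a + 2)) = a - 4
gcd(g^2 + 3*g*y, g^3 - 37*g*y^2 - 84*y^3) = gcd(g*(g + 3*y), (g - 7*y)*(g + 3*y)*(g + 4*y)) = g + 3*y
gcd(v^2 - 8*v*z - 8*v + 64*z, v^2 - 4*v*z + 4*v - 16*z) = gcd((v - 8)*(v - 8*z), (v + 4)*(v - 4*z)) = 1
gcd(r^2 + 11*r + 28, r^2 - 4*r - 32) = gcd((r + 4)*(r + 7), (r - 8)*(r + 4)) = r + 4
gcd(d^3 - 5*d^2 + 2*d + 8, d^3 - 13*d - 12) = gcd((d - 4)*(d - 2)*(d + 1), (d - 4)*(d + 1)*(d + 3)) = d^2 - 3*d - 4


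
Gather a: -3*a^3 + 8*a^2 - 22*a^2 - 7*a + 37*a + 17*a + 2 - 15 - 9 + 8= -3*a^3 - 14*a^2 + 47*a - 14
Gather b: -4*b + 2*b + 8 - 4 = 4 - 2*b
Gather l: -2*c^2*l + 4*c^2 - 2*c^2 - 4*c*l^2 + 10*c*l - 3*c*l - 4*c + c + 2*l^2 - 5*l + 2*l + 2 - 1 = 2*c^2 - 3*c + l^2*(2 - 4*c) + l*(-2*c^2 + 7*c - 3) + 1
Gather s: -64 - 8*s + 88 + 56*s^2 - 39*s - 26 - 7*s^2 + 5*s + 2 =49*s^2 - 42*s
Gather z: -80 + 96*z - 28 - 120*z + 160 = 52 - 24*z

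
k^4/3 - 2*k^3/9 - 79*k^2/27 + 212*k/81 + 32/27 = (k/3 + 1)*(k - 8/3)*(k - 4/3)*(k + 1/3)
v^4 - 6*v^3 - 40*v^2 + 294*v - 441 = (v - 7)*(v - 3)^2*(v + 7)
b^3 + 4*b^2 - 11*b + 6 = (b - 1)^2*(b + 6)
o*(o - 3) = o^2 - 3*o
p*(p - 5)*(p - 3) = p^3 - 8*p^2 + 15*p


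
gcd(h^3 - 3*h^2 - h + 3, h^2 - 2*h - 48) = 1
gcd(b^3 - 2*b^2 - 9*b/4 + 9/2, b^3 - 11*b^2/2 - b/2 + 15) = b^2 - b/2 - 3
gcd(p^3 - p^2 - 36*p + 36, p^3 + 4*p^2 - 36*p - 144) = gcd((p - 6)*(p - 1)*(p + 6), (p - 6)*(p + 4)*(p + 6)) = p^2 - 36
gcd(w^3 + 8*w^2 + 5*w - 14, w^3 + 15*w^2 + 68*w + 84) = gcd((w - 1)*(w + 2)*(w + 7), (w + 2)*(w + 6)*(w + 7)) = w^2 + 9*w + 14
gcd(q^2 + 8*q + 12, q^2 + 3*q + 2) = q + 2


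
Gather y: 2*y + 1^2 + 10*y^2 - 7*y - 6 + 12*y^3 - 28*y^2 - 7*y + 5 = 12*y^3 - 18*y^2 - 12*y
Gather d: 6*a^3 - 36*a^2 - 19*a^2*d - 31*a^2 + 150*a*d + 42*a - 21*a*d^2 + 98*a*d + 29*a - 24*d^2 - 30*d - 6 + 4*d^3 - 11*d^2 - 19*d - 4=6*a^3 - 67*a^2 + 71*a + 4*d^3 + d^2*(-21*a - 35) + d*(-19*a^2 + 248*a - 49) - 10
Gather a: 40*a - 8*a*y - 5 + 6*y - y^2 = a*(40 - 8*y) - y^2 + 6*y - 5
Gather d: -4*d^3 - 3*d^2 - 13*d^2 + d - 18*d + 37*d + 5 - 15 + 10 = -4*d^3 - 16*d^2 + 20*d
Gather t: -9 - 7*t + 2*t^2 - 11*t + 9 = 2*t^2 - 18*t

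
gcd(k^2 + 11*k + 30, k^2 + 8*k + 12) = k + 6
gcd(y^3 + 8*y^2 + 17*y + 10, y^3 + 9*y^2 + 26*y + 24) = y + 2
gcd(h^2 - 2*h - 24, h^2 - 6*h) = h - 6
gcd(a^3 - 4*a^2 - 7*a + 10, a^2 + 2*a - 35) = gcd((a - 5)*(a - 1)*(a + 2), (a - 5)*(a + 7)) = a - 5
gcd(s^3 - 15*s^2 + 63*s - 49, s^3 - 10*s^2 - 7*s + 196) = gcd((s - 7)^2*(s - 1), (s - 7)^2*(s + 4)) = s^2 - 14*s + 49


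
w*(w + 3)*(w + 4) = w^3 + 7*w^2 + 12*w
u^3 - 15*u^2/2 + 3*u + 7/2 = (u - 7)*(u - 1)*(u + 1/2)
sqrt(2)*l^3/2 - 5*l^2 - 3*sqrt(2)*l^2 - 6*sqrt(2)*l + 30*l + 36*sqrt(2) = (l - 6)*(l - 6*sqrt(2))*(sqrt(2)*l/2 + 1)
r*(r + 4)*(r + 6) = r^3 + 10*r^2 + 24*r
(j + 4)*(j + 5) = j^2 + 9*j + 20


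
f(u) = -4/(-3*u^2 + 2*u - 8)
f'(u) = -4*(6*u - 2)/(-3*u^2 + 2*u - 8)^2 = 8*(1 - 3*u)/(3*u^2 - 2*u + 8)^2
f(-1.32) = 0.25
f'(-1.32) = 0.16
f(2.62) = 0.17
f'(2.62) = -0.10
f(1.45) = 0.35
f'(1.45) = -0.21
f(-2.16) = 0.15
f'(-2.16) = 0.09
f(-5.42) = 0.04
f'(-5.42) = 0.01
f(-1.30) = 0.26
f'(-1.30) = 0.16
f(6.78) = 0.03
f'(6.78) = -0.01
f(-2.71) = 0.11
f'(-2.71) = 0.06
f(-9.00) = 0.01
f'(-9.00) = 0.00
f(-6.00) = 0.03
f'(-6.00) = 0.01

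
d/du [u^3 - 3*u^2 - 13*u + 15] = 3*u^2 - 6*u - 13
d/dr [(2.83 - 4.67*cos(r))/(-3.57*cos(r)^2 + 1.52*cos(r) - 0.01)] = (16.6719*cos(r)^2 - 20.2062*cos(r) + 4.2549)*sin(r)/(12.7449*cos(r)^4 - 10.8528*cos(r)^3 + 2.3818*cos(r)^2 - 0.0304*cos(r) + 0.0001)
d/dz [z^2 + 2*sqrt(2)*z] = 2*z + 2*sqrt(2)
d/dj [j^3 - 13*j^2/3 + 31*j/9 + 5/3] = 3*j^2 - 26*j/3 + 31/9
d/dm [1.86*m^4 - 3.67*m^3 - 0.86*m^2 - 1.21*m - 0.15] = 7.44*m^3 - 11.01*m^2 - 1.72*m - 1.21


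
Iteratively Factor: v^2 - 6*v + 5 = (v - 1)*(v - 5)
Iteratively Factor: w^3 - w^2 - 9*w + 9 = (w - 3)*(w^2 + 2*w - 3) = (w - 3)*(w - 1)*(w + 3)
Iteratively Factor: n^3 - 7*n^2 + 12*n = (n)*(n^2 - 7*n + 12) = n*(n - 4)*(n - 3)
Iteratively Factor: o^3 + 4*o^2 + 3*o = (o + 3)*(o^2 + o) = (o + 1)*(o + 3)*(o)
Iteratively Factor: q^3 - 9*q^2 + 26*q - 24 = (q - 2)*(q^2 - 7*q + 12) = (q - 3)*(q - 2)*(q - 4)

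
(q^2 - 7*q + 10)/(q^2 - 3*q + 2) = (q - 5)/(q - 1)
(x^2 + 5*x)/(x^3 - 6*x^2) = (x + 5)/(x*(x - 6))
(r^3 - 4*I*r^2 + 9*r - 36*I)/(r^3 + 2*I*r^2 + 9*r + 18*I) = (r - 4*I)/(r + 2*I)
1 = 1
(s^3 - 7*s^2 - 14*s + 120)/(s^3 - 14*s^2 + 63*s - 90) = (s + 4)/(s - 3)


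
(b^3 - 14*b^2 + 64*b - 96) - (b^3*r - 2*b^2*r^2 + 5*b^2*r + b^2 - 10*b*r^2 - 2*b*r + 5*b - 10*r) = -b^3*r + b^3 + 2*b^2*r^2 - 5*b^2*r - 15*b^2 + 10*b*r^2 + 2*b*r + 59*b + 10*r - 96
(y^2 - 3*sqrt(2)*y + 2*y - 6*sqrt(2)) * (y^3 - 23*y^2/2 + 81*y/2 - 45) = y^5 - 19*y^4/2 - 3*sqrt(2)*y^4 + 35*y^3/2 + 57*sqrt(2)*y^3/2 - 105*sqrt(2)*y^2/2 + 36*y^2 - 108*sqrt(2)*y - 90*y + 270*sqrt(2)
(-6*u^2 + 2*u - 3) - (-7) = -6*u^2 + 2*u + 4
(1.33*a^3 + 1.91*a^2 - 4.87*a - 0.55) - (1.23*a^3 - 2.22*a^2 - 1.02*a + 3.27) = 0.1*a^3 + 4.13*a^2 - 3.85*a - 3.82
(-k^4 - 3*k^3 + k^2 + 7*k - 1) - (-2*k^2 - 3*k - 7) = -k^4 - 3*k^3 + 3*k^2 + 10*k + 6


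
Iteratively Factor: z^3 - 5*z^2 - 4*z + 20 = (z + 2)*(z^2 - 7*z + 10) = (z - 5)*(z + 2)*(z - 2)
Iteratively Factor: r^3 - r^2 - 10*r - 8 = (r + 2)*(r^2 - 3*r - 4) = (r - 4)*(r + 2)*(r + 1)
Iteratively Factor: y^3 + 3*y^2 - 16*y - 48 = (y + 3)*(y^2 - 16) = (y - 4)*(y + 3)*(y + 4)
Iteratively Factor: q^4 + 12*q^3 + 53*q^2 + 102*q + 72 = (q + 3)*(q^3 + 9*q^2 + 26*q + 24) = (q + 3)^2*(q^2 + 6*q + 8) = (q + 2)*(q + 3)^2*(q + 4)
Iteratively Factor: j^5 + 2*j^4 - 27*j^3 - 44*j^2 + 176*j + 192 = (j + 4)*(j^4 - 2*j^3 - 19*j^2 + 32*j + 48) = (j + 1)*(j + 4)*(j^3 - 3*j^2 - 16*j + 48) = (j - 4)*(j + 1)*(j + 4)*(j^2 + j - 12) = (j - 4)*(j - 3)*(j + 1)*(j + 4)*(j + 4)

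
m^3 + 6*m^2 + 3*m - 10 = (m - 1)*(m + 2)*(m + 5)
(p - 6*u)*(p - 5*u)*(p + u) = p^3 - 10*p^2*u + 19*p*u^2 + 30*u^3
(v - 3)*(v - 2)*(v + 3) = v^3 - 2*v^2 - 9*v + 18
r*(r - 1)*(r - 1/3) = r^3 - 4*r^2/3 + r/3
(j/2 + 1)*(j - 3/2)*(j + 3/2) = j^3/2 + j^2 - 9*j/8 - 9/4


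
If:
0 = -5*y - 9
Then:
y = -9/5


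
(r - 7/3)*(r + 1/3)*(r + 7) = r^3 + 5*r^2 - 133*r/9 - 49/9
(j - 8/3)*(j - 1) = j^2 - 11*j/3 + 8/3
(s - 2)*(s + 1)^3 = s^4 + s^3 - 3*s^2 - 5*s - 2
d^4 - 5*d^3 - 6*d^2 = d^2*(d - 6)*(d + 1)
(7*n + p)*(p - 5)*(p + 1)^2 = 7*n*p^3 - 21*n*p^2 - 63*n*p - 35*n + p^4 - 3*p^3 - 9*p^2 - 5*p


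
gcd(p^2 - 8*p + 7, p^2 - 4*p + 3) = p - 1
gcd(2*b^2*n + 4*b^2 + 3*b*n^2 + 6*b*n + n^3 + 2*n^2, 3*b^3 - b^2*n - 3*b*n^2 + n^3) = b + n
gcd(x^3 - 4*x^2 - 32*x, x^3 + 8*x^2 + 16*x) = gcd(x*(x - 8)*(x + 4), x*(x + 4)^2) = x^2 + 4*x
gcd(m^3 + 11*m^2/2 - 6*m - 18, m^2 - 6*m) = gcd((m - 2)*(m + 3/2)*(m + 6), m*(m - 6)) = 1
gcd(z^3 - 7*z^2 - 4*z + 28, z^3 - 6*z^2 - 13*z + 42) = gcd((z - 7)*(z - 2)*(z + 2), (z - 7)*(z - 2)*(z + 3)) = z^2 - 9*z + 14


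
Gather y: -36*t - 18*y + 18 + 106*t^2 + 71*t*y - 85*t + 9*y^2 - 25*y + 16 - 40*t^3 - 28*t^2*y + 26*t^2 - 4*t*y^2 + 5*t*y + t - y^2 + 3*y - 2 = -40*t^3 + 132*t^2 - 120*t + y^2*(8 - 4*t) + y*(-28*t^2 + 76*t - 40) + 32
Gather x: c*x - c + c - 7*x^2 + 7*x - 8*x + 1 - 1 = -7*x^2 + x*(c - 1)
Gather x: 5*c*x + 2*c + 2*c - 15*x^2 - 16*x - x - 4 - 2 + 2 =4*c - 15*x^2 + x*(5*c - 17) - 4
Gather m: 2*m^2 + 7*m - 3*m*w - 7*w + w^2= 2*m^2 + m*(7 - 3*w) + w^2 - 7*w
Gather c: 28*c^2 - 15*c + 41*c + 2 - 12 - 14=28*c^2 + 26*c - 24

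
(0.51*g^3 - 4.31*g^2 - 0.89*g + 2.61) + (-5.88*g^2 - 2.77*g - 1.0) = 0.51*g^3 - 10.19*g^2 - 3.66*g + 1.61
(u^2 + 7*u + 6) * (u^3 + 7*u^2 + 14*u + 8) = u^5 + 14*u^4 + 69*u^3 + 148*u^2 + 140*u + 48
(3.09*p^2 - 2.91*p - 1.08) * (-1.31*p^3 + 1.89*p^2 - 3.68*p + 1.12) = -4.0479*p^5 + 9.6522*p^4 - 15.4563*p^3 + 12.1284*p^2 + 0.7152*p - 1.2096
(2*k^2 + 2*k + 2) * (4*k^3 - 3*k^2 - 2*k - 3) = 8*k^5 + 2*k^4 - 2*k^3 - 16*k^2 - 10*k - 6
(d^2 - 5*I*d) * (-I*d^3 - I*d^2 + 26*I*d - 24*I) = -I*d^5 - 5*d^4 - I*d^4 - 5*d^3 + 26*I*d^3 + 130*d^2 - 24*I*d^2 - 120*d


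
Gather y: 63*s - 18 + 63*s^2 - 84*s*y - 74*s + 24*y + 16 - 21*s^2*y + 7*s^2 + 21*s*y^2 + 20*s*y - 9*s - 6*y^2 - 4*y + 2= 70*s^2 - 20*s + y^2*(21*s - 6) + y*(-21*s^2 - 64*s + 20)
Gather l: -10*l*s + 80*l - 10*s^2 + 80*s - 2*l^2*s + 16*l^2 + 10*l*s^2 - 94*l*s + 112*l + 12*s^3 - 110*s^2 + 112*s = l^2*(16 - 2*s) + l*(10*s^2 - 104*s + 192) + 12*s^3 - 120*s^2 + 192*s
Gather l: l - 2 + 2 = l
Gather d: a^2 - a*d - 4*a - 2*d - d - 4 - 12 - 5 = a^2 - 4*a + d*(-a - 3) - 21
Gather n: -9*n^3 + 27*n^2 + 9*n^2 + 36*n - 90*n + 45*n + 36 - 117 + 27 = -9*n^3 + 36*n^2 - 9*n - 54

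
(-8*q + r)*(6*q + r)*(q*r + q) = -48*q^3*r - 48*q^3 - 2*q^2*r^2 - 2*q^2*r + q*r^3 + q*r^2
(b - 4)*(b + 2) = b^2 - 2*b - 8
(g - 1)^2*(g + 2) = g^3 - 3*g + 2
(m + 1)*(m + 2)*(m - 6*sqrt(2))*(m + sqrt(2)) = m^4 - 5*sqrt(2)*m^3 + 3*m^3 - 15*sqrt(2)*m^2 - 10*m^2 - 36*m - 10*sqrt(2)*m - 24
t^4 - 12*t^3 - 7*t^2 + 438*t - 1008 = (t - 8)*(t - 7)*(t - 3)*(t + 6)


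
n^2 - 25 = (n - 5)*(n + 5)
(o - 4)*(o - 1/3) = o^2 - 13*o/3 + 4/3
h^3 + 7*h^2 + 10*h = h*(h + 2)*(h + 5)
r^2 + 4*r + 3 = (r + 1)*(r + 3)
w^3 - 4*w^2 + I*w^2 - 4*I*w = w*(w - 4)*(w + I)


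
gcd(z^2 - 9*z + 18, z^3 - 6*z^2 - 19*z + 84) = z - 3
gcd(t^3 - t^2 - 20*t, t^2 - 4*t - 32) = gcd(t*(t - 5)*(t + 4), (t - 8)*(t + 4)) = t + 4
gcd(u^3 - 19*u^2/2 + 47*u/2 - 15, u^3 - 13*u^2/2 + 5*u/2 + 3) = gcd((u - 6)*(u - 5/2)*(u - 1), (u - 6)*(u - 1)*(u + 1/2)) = u^2 - 7*u + 6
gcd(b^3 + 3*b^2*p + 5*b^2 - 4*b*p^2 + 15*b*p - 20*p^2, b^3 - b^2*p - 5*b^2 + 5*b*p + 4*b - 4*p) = -b + p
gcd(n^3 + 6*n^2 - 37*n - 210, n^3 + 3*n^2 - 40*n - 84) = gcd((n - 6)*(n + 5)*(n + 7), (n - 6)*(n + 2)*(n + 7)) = n^2 + n - 42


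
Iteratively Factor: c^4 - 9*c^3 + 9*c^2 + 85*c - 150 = (c - 5)*(c^3 - 4*c^2 - 11*c + 30) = (c - 5)*(c + 3)*(c^2 - 7*c + 10) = (c - 5)^2*(c + 3)*(c - 2)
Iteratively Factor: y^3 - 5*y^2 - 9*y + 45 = (y + 3)*(y^2 - 8*y + 15) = (y - 3)*(y + 3)*(y - 5)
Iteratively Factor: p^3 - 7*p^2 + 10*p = (p - 2)*(p^2 - 5*p) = p*(p - 2)*(p - 5)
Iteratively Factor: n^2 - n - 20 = (n + 4)*(n - 5)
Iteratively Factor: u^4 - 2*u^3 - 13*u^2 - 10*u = (u)*(u^3 - 2*u^2 - 13*u - 10) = u*(u + 2)*(u^2 - 4*u - 5) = u*(u + 1)*(u + 2)*(u - 5)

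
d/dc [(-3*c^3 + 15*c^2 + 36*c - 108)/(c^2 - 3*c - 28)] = 3*(-c^4 + 6*c^3 + 57*c^2 - 208*c - 444)/(c^4 - 6*c^3 - 47*c^2 + 168*c + 784)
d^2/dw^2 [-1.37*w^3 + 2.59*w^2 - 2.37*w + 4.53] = 5.18 - 8.22*w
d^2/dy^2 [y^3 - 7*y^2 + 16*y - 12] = 6*y - 14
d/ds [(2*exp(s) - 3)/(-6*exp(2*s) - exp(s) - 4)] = ((2*exp(s) - 3)*(12*exp(s) + 1) - 12*exp(2*s) - 2*exp(s) - 8)*exp(s)/(6*exp(2*s) + exp(s) + 4)^2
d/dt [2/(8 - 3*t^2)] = 12*t/(3*t^2 - 8)^2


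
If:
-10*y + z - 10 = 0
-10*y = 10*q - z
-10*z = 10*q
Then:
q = 1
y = -11/10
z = -1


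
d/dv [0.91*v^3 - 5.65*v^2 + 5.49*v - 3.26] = 2.73*v^2 - 11.3*v + 5.49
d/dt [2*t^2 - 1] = 4*t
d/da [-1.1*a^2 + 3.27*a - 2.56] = 3.27 - 2.2*a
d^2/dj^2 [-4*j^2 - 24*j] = -8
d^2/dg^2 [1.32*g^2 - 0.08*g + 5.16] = 2.64000000000000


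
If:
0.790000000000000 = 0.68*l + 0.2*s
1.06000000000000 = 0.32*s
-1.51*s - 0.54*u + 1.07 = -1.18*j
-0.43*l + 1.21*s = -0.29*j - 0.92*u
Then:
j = 1.20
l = 0.19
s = 3.31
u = -4.65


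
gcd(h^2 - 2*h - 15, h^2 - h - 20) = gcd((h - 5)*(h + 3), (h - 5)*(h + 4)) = h - 5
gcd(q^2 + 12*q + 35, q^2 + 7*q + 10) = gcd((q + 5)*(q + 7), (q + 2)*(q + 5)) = q + 5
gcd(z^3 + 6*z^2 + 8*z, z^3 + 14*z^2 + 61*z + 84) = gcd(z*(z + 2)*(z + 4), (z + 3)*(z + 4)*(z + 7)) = z + 4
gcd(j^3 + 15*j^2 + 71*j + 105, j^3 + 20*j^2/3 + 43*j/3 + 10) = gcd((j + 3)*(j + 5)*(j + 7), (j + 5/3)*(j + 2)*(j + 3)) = j + 3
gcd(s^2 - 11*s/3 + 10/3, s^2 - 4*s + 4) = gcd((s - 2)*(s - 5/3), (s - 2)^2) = s - 2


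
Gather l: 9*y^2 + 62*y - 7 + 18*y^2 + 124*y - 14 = 27*y^2 + 186*y - 21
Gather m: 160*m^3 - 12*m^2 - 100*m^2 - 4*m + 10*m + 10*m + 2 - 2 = 160*m^3 - 112*m^2 + 16*m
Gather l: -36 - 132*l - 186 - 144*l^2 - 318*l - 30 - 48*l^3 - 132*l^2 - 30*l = -48*l^3 - 276*l^2 - 480*l - 252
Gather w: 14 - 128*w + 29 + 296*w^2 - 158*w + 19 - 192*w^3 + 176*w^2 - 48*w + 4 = -192*w^3 + 472*w^2 - 334*w + 66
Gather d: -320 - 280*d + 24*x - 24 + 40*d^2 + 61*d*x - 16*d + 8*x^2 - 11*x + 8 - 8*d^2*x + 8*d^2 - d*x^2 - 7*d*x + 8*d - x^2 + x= d^2*(48 - 8*x) + d*(-x^2 + 54*x - 288) + 7*x^2 + 14*x - 336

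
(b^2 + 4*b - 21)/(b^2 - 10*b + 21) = (b + 7)/(b - 7)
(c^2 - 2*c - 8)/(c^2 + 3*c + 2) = (c - 4)/(c + 1)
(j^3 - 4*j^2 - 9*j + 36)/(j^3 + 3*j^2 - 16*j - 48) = (j - 3)/(j + 4)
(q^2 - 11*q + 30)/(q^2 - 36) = (q - 5)/(q + 6)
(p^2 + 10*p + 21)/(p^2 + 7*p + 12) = (p + 7)/(p + 4)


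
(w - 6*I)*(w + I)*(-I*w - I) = -I*w^3 - 5*w^2 - I*w^2 - 5*w - 6*I*w - 6*I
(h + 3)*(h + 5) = h^2 + 8*h + 15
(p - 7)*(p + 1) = p^2 - 6*p - 7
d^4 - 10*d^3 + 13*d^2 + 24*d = d*(d - 8)*(d - 3)*(d + 1)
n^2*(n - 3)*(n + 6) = n^4 + 3*n^3 - 18*n^2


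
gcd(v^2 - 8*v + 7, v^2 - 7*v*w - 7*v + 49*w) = v - 7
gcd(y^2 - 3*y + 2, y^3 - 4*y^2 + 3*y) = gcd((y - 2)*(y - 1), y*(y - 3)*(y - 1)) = y - 1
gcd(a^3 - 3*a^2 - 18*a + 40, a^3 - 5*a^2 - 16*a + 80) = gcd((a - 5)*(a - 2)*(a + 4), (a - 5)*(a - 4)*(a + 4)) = a^2 - a - 20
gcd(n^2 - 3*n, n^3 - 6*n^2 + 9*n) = n^2 - 3*n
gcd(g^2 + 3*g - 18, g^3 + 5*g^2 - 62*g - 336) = g + 6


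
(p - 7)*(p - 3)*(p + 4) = p^3 - 6*p^2 - 19*p + 84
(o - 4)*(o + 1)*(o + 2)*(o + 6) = o^4 + 5*o^3 - 16*o^2 - 68*o - 48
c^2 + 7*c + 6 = (c + 1)*(c + 6)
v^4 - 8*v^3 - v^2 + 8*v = v*(v - 8)*(v - 1)*(v + 1)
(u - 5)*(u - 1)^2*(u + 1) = u^4 - 6*u^3 + 4*u^2 + 6*u - 5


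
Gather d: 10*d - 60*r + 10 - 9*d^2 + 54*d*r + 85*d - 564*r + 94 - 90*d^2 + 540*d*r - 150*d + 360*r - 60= -99*d^2 + d*(594*r - 55) - 264*r + 44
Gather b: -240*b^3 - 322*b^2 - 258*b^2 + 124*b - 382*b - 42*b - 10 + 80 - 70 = -240*b^3 - 580*b^2 - 300*b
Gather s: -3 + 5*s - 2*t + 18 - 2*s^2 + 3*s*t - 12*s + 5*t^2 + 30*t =-2*s^2 + s*(3*t - 7) + 5*t^2 + 28*t + 15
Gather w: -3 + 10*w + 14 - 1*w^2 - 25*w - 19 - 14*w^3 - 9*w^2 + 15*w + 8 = -14*w^3 - 10*w^2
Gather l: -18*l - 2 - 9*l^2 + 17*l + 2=-9*l^2 - l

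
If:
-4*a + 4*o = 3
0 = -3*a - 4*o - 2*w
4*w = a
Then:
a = -2/5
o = 7/20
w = -1/10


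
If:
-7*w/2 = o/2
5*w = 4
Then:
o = -28/5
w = 4/5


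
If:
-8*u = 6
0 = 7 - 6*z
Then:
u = -3/4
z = 7/6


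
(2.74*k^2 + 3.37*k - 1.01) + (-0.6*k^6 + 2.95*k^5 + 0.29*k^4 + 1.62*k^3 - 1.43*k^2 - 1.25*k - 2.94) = -0.6*k^6 + 2.95*k^5 + 0.29*k^4 + 1.62*k^3 + 1.31*k^2 + 2.12*k - 3.95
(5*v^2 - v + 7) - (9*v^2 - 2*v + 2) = -4*v^2 + v + 5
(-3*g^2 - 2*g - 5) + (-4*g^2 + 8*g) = -7*g^2 + 6*g - 5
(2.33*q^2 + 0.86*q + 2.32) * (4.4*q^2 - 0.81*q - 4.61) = 10.252*q^4 + 1.8967*q^3 - 1.2299*q^2 - 5.8438*q - 10.6952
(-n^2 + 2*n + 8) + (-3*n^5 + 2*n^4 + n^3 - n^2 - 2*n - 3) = -3*n^5 + 2*n^4 + n^3 - 2*n^2 + 5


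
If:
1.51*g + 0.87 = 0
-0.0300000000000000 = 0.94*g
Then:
No Solution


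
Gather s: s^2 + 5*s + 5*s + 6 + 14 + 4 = s^2 + 10*s + 24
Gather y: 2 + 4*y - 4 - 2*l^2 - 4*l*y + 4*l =-2*l^2 + 4*l + y*(4 - 4*l) - 2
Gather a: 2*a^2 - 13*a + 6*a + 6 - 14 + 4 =2*a^2 - 7*a - 4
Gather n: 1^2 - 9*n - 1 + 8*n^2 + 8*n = 8*n^2 - n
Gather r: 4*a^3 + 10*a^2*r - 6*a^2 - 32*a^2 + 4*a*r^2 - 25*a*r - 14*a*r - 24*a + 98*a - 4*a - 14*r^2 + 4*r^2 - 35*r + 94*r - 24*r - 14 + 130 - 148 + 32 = 4*a^3 - 38*a^2 + 70*a + r^2*(4*a - 10) + r*(10*a^2 - 39*a + 35)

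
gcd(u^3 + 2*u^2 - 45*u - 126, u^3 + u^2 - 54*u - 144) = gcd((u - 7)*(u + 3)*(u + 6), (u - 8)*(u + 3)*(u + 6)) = u^2 + 9*u + 18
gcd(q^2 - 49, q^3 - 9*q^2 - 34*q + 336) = q - 7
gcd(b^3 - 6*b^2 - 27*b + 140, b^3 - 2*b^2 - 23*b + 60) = b^2 + b - 20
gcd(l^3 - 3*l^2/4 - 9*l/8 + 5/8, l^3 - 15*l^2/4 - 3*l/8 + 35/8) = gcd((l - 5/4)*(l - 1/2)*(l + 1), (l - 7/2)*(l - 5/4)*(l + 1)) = l^2 - l/4 - 5/4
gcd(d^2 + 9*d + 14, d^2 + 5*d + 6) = d + 2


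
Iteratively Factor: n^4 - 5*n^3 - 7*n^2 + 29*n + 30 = (n - 3)*(n^3 - 2*n^2 - 13*n - 10) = (n - 5)*(n - 3)*(n^2 + 3*n + 2) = (n - 5)*(n - 3)*(n + 1)*(n + 2)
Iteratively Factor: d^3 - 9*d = (d + 3)*(d^2 - 3*d) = d*(d + 3)*(d - 3)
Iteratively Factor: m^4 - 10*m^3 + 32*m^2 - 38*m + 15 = (m - 3)*(m^3 - 7*m^2 + 11*m - 5) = (m - 5)*(m - 3)*(m^2 - 2*m + 1) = (m - 5)*(m - 3)*(m - 1)*(m - 1)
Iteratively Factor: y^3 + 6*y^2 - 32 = (y - 2)*(y^2 + 8*y + 16) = (y - 2)*(y + 4)*(y + 4)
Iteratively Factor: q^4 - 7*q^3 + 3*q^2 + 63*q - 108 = (q - 3)*(q^3 - 4*q^2 - 9*q + 36) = (q - 3)*(q + 3)*(q^2 - 7*q + 12) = (q - 4)*(q - 3)*(q + 3)*(q - 3)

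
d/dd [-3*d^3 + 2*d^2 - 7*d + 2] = -9*d^2 + 4*d - 7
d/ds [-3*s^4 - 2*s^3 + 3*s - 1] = -12*s^3 - 6*s^2 + 3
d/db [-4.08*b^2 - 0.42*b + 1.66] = -8.16*b - 0.42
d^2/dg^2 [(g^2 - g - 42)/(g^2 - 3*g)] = 4*(g^3 - 63*g^2 + 189*g - 189)/(g^3*(g^3 - 9*g^2 + 27*g - 27))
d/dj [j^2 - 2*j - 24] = 2*j - 2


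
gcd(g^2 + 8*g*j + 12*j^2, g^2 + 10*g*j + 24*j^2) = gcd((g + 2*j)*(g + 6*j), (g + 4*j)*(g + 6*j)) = g + 6*j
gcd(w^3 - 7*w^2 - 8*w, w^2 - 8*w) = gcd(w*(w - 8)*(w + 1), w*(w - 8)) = w^2 - 8*w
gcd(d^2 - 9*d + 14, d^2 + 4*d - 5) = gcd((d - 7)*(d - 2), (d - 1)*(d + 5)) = 1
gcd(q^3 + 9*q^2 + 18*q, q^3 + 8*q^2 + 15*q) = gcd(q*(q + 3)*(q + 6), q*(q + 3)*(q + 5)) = q^2 + 3*q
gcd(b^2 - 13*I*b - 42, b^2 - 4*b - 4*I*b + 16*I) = 1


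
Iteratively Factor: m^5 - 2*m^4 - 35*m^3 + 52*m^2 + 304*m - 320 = (m - 4)*(m^4 + 2*m^3 - 27*m^2 - 56*m + 80) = (m - 4)*(m + 4)*(m^3 - 2*m^2 - 19*m + 20) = (m - 4)*(m - 1)*(m + 4)*(m^2 - m - 20) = (m - 5)*(m - 4)*(m - 1)*(m + 4)*(m + 4)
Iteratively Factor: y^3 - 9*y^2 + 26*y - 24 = (y - 2)*(y^2 - 7*y + 12) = (y - 4)*(y - 2)*(y - 3)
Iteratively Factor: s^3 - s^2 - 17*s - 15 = (s + 3)*(s^2 - 4*s - 5) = (s - 5)*(s + 3)*(s + 1)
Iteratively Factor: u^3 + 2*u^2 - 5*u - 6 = (u + 1)*(u^2 + u - 6) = (u - 2)*(u + 1)*(u + 3)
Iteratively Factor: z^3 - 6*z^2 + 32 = (z - 4)*(z^2 - 2*z - 8) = (z - 4)*(z + 2)*(z - 4)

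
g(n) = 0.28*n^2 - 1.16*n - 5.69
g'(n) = 0.56*n - 1.16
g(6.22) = -2.07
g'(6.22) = 2.32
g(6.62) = -1.10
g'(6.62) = 2.55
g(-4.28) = 4.40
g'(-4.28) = -3.56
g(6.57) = -1.23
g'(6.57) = 2.52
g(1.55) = -6.82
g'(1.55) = -0.29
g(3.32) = -6.45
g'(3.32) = 0.70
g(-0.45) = -5.11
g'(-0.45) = -1.41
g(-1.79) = -2.72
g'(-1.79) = -2.16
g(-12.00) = 48.55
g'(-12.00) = -7.88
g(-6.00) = 11.35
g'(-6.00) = -4.52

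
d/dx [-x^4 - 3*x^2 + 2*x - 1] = -4*x^3 - 6*x + 2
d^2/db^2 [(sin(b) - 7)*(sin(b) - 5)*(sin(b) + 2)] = -9*sin(b)^3 + 40*sin(b)^2 - 5*sin(b) - 20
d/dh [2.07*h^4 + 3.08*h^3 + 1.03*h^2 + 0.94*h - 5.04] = 8.28*h^3 + 9.24*h^2 + 2.06*h + 0.94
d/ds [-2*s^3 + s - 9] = 1 - 6*s^2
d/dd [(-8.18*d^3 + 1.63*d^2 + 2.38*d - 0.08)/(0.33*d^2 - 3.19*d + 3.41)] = (-2.6994*d^4 + 52.1884*d^3 - 89.6665*d^2 + 11.1694*d + 7.8606)/(0.1089*d^4 - 2.1054*d^3 + 12.4267*d^2 - 21.7558*d + 11.6281)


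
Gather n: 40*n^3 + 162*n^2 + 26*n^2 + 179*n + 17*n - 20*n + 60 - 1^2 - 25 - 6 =40*n^3 + 188*n^2 + 176*n + 28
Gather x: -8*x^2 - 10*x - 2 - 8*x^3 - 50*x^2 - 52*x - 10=-8*x^3 - 58*x^2 - 62*x - 12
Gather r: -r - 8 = -r - 8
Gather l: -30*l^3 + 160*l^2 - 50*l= -30*l^3 + 160*l^2 - 50*l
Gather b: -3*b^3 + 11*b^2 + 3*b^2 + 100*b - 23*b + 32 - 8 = -3*b^3 + 14*b^2 + 77*b + 24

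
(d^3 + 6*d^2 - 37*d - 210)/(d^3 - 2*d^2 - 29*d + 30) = (d + 7)/(d - 1)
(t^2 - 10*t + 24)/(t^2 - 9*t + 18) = (t - 4)/(t - 3)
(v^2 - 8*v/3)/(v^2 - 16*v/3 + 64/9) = 3*v/(3*v - 8)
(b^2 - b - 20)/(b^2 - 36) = (b^2 - b - 20)/(b^2 - 36)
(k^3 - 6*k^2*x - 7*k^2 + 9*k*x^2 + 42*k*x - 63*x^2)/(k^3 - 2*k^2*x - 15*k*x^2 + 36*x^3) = (k - 7)/(k + 4*x)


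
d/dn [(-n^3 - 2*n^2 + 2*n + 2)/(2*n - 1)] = (-4*n^3 - n^2 + 4*n - 6)/(4*n^2 - 4*n + 1)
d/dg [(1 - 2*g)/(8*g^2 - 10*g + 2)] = (8*g^2 - 8*g + 3)/(2*(16*g^4 - 40*g^3 + 33*g^2 - 10*g + 1))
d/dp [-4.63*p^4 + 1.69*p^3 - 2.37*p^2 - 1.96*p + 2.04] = -18.52*p^3 + 5.07*p^2 - 4.74*p - 1.96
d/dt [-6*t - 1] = -6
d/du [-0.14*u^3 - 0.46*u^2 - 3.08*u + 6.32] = -0.42*u^2 - 0.92*u - 3.08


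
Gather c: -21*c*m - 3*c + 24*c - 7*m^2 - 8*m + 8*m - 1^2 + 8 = c*(21 - 21*m) - 7*m^2 + 7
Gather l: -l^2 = -l^2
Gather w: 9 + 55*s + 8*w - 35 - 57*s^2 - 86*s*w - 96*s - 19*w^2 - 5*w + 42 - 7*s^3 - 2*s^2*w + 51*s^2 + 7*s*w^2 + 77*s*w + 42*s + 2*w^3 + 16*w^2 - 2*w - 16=-7*s^3 - 6*s^2 + s + 2*w^3 + w^2*(7*s - 3) + w*(-2*s^2 - 9*s + 1)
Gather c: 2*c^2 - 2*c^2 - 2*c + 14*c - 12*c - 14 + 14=0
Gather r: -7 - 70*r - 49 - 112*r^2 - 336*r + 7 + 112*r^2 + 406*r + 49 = 0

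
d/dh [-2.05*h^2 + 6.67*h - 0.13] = 6.67 - 4.1*h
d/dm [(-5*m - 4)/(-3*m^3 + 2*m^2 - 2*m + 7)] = (-30*m^3 - 26*m^2 + 16*m - 43)/(9*m^6 - 12*m^5 + 16*m^4 - 50*m^3 + 32*m^2 - 28*m + 49)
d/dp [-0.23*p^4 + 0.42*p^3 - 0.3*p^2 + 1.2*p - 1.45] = -0.92*p^3 + 1.26*p^2 - 0.6*p + 1.2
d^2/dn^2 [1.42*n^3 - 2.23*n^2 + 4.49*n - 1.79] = 8.52*n - 4.46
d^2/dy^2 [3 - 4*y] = 0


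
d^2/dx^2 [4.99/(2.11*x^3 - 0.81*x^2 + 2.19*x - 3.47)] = ((8.0838 - 63.1734*x)*(2.11*x^3 - 0.81*x^2 + 2.19*x - 3.47) + 4.99*(6.33*x^2 - 1.62*x + 2.19)*(12.66*x^2 - 3.24*x + 4.38))/(2.11*x^3 - 0.81*x^2 + 2.19*x - 3.47)^3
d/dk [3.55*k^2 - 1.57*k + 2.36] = 7.1*k - 1.57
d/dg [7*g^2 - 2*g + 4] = 14*g - 2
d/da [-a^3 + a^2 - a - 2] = -3*a^2 + 2*a - 1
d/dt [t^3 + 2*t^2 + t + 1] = 3*t^2 + 4*t + 1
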